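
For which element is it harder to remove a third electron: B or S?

B

The third ionization energy removes an electron from the +2 ion. For each element: B²⁺ still has 1 valence electron; S²⁺ still has 4 valence electrons.
All are still removing valence electrons, so compare the +2 ions as you would atoms: IE_3 generally rises across a period (higher Z_eff) and falls down a group (larger shell), subject to the usual subshell exceptions.
Valence configurations: B²⁺ [He]2s¹, S²⁺ [Ne]3s²3p².
The numbers (kJ/mol): B 3660, S 3357.
Putting it together, IE_3: S < B.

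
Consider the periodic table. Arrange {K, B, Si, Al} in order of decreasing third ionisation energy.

K > B > Si > Al

Consider each +2 ion: K²⁺ is already 1 electron into the core; B²⁺ still has 1 valence electron; Si²⁺ still has 2 valence electrons; Al²⁺ still has 1 valence electron.
Breaking into a closed-shell core is much more expensive than removing a leftover valence electron — K has the largest IE_3 here.
Valence configurations: B²⁺ [He]2s¹, Si²⁺ [Ne]3s², Al²⁺ [Ne]3s¹.
The numbers (kJ/mol): K 4420, B 3660, Si 3232, Al 2745.
So the third ionization energies run Al < Si < B < K.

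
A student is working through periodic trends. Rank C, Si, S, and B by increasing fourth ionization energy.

Si < S < C < B

Consider each +3 ion: C³⁺ still has 1 valence electron; Si³⁺ still has 1 valence electron; S³⁺ still has 3 valence electrons; B³⁺ is the bare [He] core.
Breaking into a closed-shell core is much more expensive than removing a leftover valence electron — B has the largest IE_4 here.
Valence configurations: C³⁺ [He]2s¹, Si³⁺ [Ne]3s¹, S³⁺ [Ne]3s²3p¹.
The numbers (kJ/mol): C 6223, Si 4356, S 4556, B 25026.
Hence IE_4: Si < S < C < B.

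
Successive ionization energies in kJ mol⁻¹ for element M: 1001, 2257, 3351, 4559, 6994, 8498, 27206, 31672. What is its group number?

Group 16

Look for the largest jump between consecutive ionization energies: IE7/IE6 ≈ 3.2, far larger than any earlier ratio.
That jump marks the point where a core electron is being removed. So the atom has 6 valence electrons.
A main-group element with 6 valence electrons is in group 16.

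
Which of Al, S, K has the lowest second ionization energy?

IE_2 is the cost of taking one more electron from the +1 cation: Al⁺ still has 2 valence electrons; S⁺ still has 5 valence electrons; K⁺ is the bare [Ar] core.
Pulling an electron out of a noble-gas core costs far more than removing a remaining valence electron, so K sits at the high end of IE_2.
Valence configurations: Al⁺ [Ne]3s², S⁺ [Ne]3s²3p³.
Approximate IE_2 values (kJ/mol): Al 1817, S 2252, K 3052.
Overall IE_2 order: Al < S < K.

Al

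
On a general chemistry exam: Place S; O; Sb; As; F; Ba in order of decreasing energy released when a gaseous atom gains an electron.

O is in period 2, group 16; F is in period 2, group 17; S is in period 3, group 16; As is in period 4, group 15; Sb is in period 5, group 15; Ba is in period 6, group 2.
Atoms with high Z_eff and room in the valence shell (especially the halogens) have the most exothermic electron affinities.
Here both period and group differ, so the two effects have to be weighed against each other.
As > Ba: both effects reinforce here, so As is clearly the higher of the two.
Sb > As: this pair runs against the simple trend — see the exception note.
O > Sb: both effects reinforce here, so O is clearly the higher of the two.
S > O: this pair runs against the simple trend — see the exception note.
F > S: both effects reinforce here, so F is clearly the higher of the two.
Note the exception: Sb has a higher electron affinity than As, contrary to the simple trend — both are half-filled np³, but the pairing/repulsion penalty for the added electron shrinks as the p orbitals become larger and more diffuse down the group, and for Sb that outweighs the weaker nuclear attraction.
Note the exception: S has a higher electron affinity than O, contrary to the simple trend — the compact 2p subshell of O repels the added electron more than S's larger 3p does.
Approximate values (kJ/mol): O 141, F 328, S 200, As 78, Sb 103, Ba 14.
So from highest to lowest: F > S > O > Sb > As > Ba.

F > S > O > Sb > As > Ba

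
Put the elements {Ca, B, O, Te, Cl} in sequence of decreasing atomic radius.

Ca, Te, Cl, B, O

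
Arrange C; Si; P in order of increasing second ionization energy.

Consider each +1 ion: C⁺ still has 3 valence electrons; Si⁺ still has 3 valence electrons; P⁺ still has 4 valence electrons.
All are still removing valence electrons, so compare the +1 ions as you would atoms: IE_2 generally rises across a period (higher Z_eff) and falls down a group (larger shell), subject to the usual subshell exceptions.
Valence configurations: C⁺ [He]2s²2p¹, Si⁺ [Ne]3s²3p¹, P⁺ [Ne]3s²3p².
Approximate IE_2 values (kJ/mol): C 2353, Si 1577, P 1907.
Putting it together, IE_2: Si < P < C.

Si < P < C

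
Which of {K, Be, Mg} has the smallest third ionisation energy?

K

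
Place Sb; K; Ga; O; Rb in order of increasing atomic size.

O is in period 2, group 16; K is in period 4, group 1; Ga is in period 4, group 13; Rb is in period 5, group 1; Sb is in period 5, group 15.
Atomic radius shrinks across a period as nuclear charge pulls the same shell inward, and grows down a group as new shells are added.
Neither a single period nor a single group — weigh both effects.
Ga > O: both effects reinforce here, so Ga is clearly the larger of the two.
Sb > Ga: period and group pull opposite ways; the down-group shift dominates (140 vs 124 pm).
K > Sb: period and group pull opposite ways; the across-period shift dominates (196 vs 140 pm).
Rb > K: they share group 1; the group trend gives Rb the larger value.
Approximate values (pm): O 63, K 196, Ga 124, Rb 210, Sb 140.
So from smallest to largest: O < Ga < Sb < K < Rb.

O, Ga, Sb, K, Rb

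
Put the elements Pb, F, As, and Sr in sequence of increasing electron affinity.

Sr < Pb < As < F

Atoms with high Z_eff and room in the valence shell (especially the halogens) have the most exothermic electron affinities.
Neither a single period nor a single group — weigh both effects.
Pb > Sr: period and group pull opposite ways; the across-period shift dominates (35 vs 5 kJ/mol).
As > Pb: relative to Pb, both the across-period and down-group shifts push As's electron affinity up.
F > As: relative to As, both the across-period and down-group shifts push F's electron affinity up.
Approximate values (kJ/mol): F 328, As 78, Sr 5, Pb 35.
So from lowest to highest: Sr < Pb < As < F.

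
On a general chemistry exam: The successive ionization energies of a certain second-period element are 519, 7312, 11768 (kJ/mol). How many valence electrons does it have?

Look for the largest jump between consecutive ionization energies: IE2/IE1 ≈ 14.1, far larger than any earlier ratio.
That jump marks the point where a core electron is being removed. So the atom has 1 valence electron.

1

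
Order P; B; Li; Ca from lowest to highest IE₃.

The third ionization energy removes an electron from the +2 ion. For each element: P²⁺ still has 3 valence electrons; B²⁺ still has 1 valence electron; Li²⁺ is already 1 electron into the core; Ca²⁺ is the bare [Ar] core.
Core electrons are held far more tightly than valence electrons, so Ca and Li top the IE_3 order.
Valence configurations: P²⁺ [Ne]3s²3p¹, B²⁺ [He]2s¹.
The numbers (kJ/mol): P 2914, B 3660, Li 11815, Ca 4912.
Overall IE_3 order: P < B < Ca < Li.

P, B, Ca, Li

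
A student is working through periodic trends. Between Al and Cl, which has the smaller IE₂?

IE_2 is the cost of taking one more electron from the +1 cation: Al⁺ still has 2 valence electrons; Cl⁺ still has 6 valence electrons.
All are still removing valence electrons, so compare the +1 ions as you would atoms: IE_2 generally rises across a period (higher Z_eff) and falls down a group (larger shell), subject to the usual subshell exceptions.
Valence configurations: Al⁺ [Ne]3s², Cl⁺ [Ne]3s²3p⁴.
Approximate IE_2 values (kJ/mol): Al 1817, Cl 2298.
So the second ionization energies run Al < Cl.

Al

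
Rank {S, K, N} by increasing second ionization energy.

S < N < K

Consider each +1 ion: S⁺ still has 5 valence electrons; K⁺ is the bare [Ar] core; N⁺ still has 4 valence electrons.
Breaking into a closed-shell core is much more expensive than removing a leftover valence electron — K has the largest IE_2 here.
Valence configurations: S⁺ [Ne]3s²3p³, N⁺ [He]2s²2p².
Tabulated IE_2 (kJ/mol): S 2252, K 3052, N 2856.
Overall IE_2 order: S < N < K.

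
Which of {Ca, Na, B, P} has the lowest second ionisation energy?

Consider each +1 ion: Ca⁺ still has 1 valence electron; Na⁺ is the bare [Ne] core; B⁺ still has 2 valence electrons; P⁺ still has 4 valence electrons.
Core electrons are held far more tightly than valence electrons, so Na tops the IE_2 order.
Valence configurations: Ca⁺ [Ar]4s¹, B⁺ [He]2s², P⁺ [Ne]3s²3p².
The numbers (kJ/mol): Ca 1145, Na 4562, B 2427, P 1907.
So the second ionization energies run Ca < P < B < Na.

Ca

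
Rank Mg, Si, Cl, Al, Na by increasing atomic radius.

Cl < Si < Al < Mg < Na

Across a period the added protons contract the valence shell; down a group each new principal shell makes the atom larger.
All lie in period 3, so atomic radius increases right to left.
So from smallest to largest: Cl < Si < Al < Mg < Na.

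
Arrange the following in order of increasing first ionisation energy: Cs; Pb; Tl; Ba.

Cs < Ba < Tl < Pb

Cs is in period 6, group 1; Ba is in period 6, group 2; Tl is in period 6, group 13; Pb is in period 6, group 14.
Removing the outermost electron gets harder across a period and easier down a group.
All lie in period 6, so first ionization energy increases left to right.
So from lowest to highest: Cs < Ba < Tl < Pb.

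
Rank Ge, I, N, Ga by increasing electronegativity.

Ga < Ge < I < N

Electronegativity increases across a period and decreases down a group, tracking effective nuclear charge and atomic size.
These span different periods and groups, so the two trends combine.
Ge > Ga: Ge lies to the right of Ga in period 4, so the across-period effect alone puts Ge higher.
I > Ge: period and group pull opposite ways; the across-period shift dominates (2.66 vs 2.01).
N > I: the two effects oppose for this pair; the down-group effect wins (3.04 vs 2.66).
Tabulated electronegativity (Pauling): N 3.04, Ga 1.81, Ge 2.01, I 2.66.
So from lowest to highest: Ga < Ge < I < N.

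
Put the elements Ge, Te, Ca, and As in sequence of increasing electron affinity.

Ca is in period 4, group 2; Ge is in period 4, group 14; As is in period 4, group 15; Te is in period 5, group 16.
Adding an electron releases more energy for atoms nearer the top right (short of the noble gases).
Neither a single period nor a single group — weigh both effects.
As > Ca: As lies to the right of Ca in period 4, so the across-period effect alone puts As higher.
Ge > As: this pair runs against the simple trend — see the exception note.
Te > Ge: period and group pull opposite ways; the across-period shift dominates (190 vs 119 kJ/mol).
Note the exception: Ge has a higher electron affinity than As, contrary to the simple trend — adding an electron to As's half-filled 4p³ is unfavourable, so Ge (4p²) has the more exothermic EA.
Approximate values (kJ/mol): Ca 2, Ge 119, As 78, Te 190.
So from lowest to highest: Ca < As < Ge < Te.

Ca < As < Ge < Te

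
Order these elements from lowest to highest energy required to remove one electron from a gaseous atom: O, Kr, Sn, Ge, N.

Sn < Ge < O < Kr < N

N is in period 2, group 15; O is in period 2, group 16; Ge is in period 4, group 14; Kr is in period 4, group 18; Sn is in period 5, group 14.
Across a period the outer electron is held more tightly (higher IE₁); down a group it sits in a higher shell, more shielded, and comes off more easily.
Here both period and group differ, so the two effects have to be weighed against each other.
Ge > Sn: Ge sits above Sn in group 14, so the down-group effect alone puts Ge higher.
O > Ge: relative to Ge, both the across-period and down-group shifts push O's first ionization energy up.
Kr > O: the two effects oppose for this pair; the across-period effect wins (1351 vs 1314 kJ/mol).
N > Kr: the two effects oppose for this pair; the down-group effect wins (1402 vs 1351 kJ/mol).
Note the exception: N has a higher first ionization energy than O, contrary to the simple trend — pairing an electron in O's 2p⁴ costs repulsion energy, so O ionizes more easily than half-filled N (2p³).
For reference (kJ/mol): N 1402, O 1314, Ge 762, Kr 1351, Sn 709.
So from lowest to highest: Sn < Ge < O < Kr < N.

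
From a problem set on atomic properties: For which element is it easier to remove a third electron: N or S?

Consider each +2 ion: N²⁺ still has 3 valence electrons; S²⁺ still has 4 valence electrons.
All are still removing valence electrons, so compare the +2 ions as you would atoms: IE_3 generally rises across a period (higher Z_eff) and falls down a group (larger shell), subject to the usual subshell exceptions.
Valence configurations: N²⁺ [He]2s²2p¹, S²⁺ [Ne]3s²3p².
The numbers (kJ/mol): N 4578, S 3357.
Putting it together, IE_3: S < N.

S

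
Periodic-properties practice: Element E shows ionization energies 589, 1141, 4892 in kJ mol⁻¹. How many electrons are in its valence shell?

Look for the largest jump between consecutive ionization energies: IE3/IE2 ≈ 4.3, far larger than any earlier ratio.
That jump marks the point where a core electron is being removed. So the atom has 2 valence electrons.

2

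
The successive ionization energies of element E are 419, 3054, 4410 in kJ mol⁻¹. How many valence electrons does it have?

Look for the largest jump between consecutive ionization energies: IE2/IE1 ≈ 7.3, far larger than any earlier ratio.
That jump marks the point where a core electron is being removed. So the atom has 1 valence electron.

1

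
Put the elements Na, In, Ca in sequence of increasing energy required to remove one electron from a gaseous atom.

Na, In, Ca

IE₁ increases left→right with effective nuclear charge and decreases top→bottom as the valence shell moves farther out.
These sit on a diagonal, where the across-period and down-group effects partly cancel.
In > Na: period and group pull opposite ways; the across-period shift dominates (558 vs 496 kJ/mol).
Ca > In: period and group pull opposite ways; the down-group shift dominates (590 vs 558 kJ/mol).
For reference (kJ/mol): Na 496, Ca 590, In 558.
So from lowest to highest: Na < In < Ca.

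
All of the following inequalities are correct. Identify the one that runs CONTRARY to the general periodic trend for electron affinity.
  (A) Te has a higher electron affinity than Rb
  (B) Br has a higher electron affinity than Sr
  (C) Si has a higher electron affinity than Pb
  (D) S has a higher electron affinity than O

The general trend: electron affinity increases across a period and decreases down a group.
(A) Te (period 5, group 16) vs Rb (period 5, group 1): the stated order agrees with the simple trend.
(B) Br (period 4, group 17) vs Sr (period 5, group 2): the stated order agrees with the simple trend.
(C) Si (period 3, group 14) vs Pb (period 6, group 14): the stated order agrees with the simple trend.
(D) S (period 3, group 16) vs O (period 2, group 16): the stated order contradicts the simple trend.
The exception is (D): the compact 2p subshell of O repels the added electron more than S's larger 3p does.

(D)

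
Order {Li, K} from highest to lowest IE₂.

Consider each +1 ion: Li⁺ is the bare [He] core; K⁺ is the bare [Ar] core.
All of these are removing an electron from a noble-gas core or deeper; the smaller core (lower principal quantum number) is held far more tightly, and within a period the higher nuclear charge binds the same core more tightly.
Tabulated IE_2 (kJ/mol): Li 7298, K 3052.
So the second ionization energies run K < Li.

Li > K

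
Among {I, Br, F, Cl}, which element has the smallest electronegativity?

I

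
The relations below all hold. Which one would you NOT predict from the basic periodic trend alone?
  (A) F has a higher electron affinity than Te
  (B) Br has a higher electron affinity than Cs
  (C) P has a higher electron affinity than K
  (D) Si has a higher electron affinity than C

The general trend: electron affinity increases across a period and decreases down a group.
(A) F (period 2, group 17) vs Te (period 5, group 16): the stated order agrees with the simple trend.
(B) Br (period 4, group 17) vs Cs (period 6, group 1): the stated order agrees with the simple trend.
(C) P (period 3, group 15) vs K (period 4, group 1): the stated order agrees with the simple trend.
(D) Si (period 3, group 14) vs C (period 2, group 14): the stated order contradicts the simple trend.
The exception is (D): Si's larger, more diffuse 3p orbitals accept an added electron slightly more readily than C's compact 2p.

(D)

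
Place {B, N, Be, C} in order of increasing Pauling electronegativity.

Be < B < C < N

Be is in period 2, group 2; B is in period 2, group 13; C is in period 2, group 14; N is in period 2, group 15.
Smaller atoms with higher effective nuclear charge are more electronegative.
All lie in period 2, so electronegativity increases left to right.
So from lowest to highest: Be < B < C < N.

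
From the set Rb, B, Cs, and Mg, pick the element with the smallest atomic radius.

Across a period the added protons contract the valence shell; down a group each new principal shell makes the atom larger.
Here both period and group differ, so the two effects have to be weighed against each other.
Mg > B: both effects reinforce here, so Mg is clearly the larger of the two.
Rb > Mg: relative to Mg, both the across-period and down-group shifts push Rb's atomic radius up.
Cs > Rb: they share group 1; the group trend gives Cs the larger value.
Tabulated atomic radius (pm): B 85, Mg 139, Rb 210, Cs 232.
The smallest atomic radius among these belongs to B.

B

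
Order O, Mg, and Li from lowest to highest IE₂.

Mg < O < Li

Consider each +1 ion: O⁺ still has 5 valence electrons; Mg⁺ still has 1 valence electron; Li⁺ is the bare [He] core.
Pulling an electron out of a noble-gas core costs far more than removing a remaining valence electron, so Li sits at the high end of IE_2.
Valence configurations: O⁺ [He]2s²2p³, Mg⁺ [Ne]3s¹.
Approximate IE_2 values (kJ/mol): O 3388, Mg 1451, Li 7298.
So the second ionization energies run Mg < O < Li.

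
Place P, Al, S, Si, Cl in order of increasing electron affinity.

Al < P < Si < S < Cl

Al is in period 3, group 13; Si is in period 3, group 14; P is in period 3, group 15; S is in period 3, group 16; Cl is in period 3, group 17.
Atoms with high Z_eff and room in the valence shell (especially the halogens) have the most exothermic electron affinities.
All lie in period 3; the across-period trend (electron affinity increases left to right) applies, with the exception below.
Note the exception: Si has a higher electron affinity than P, contrary to the simple trend — adding an electron to P's half-filled 3p³ is unfavourable, so Si (3p²) has the more exothermic EA.
For reference (kJ/mol): Al 42, Si 134, P 72, S 200, Cl 349.
So from lowest to highest: Al < P < Si < S < Cl.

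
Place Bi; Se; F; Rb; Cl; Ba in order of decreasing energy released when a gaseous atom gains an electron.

Cl, F, Se, Bi, Rb, Ba

EA tends to increase across a period and decrease down a group, though the pattern is less regular than for IE or radius.
Here both period and group differ, so the two effects have to be weighed against each other.
Rb > Ba: period and group pull opposite ways; the down-group shift dominates (47 vs 14 kJ/mol).
Bi > Rb: the two effects oppose for this pair; the across-period effect wins (91 vs 47 kJ/mol).
Se > Bi: both effects reinforce here, so Se is clearly the higher of the two.
F > Se: both effects reinforce here, so F is clearly the higher of the two.
Cl > F: this pair runs against the simple trend — see the exception note.
Note the exception: Cl has a higher electron affinity than F, contrary to the simple trend — F's small 2p subshell makes the incoming electron feel strong e⁻–e⁻ repulsion, so Cl actually releases more energy on gaining an electron.
For reference (kJ/mol): F 328, Cl 349, Se 195, Rb 47, Ba 14, Bi 91.
So from highest to lowest: Cl > F > Se > Bi > Rb > Ba.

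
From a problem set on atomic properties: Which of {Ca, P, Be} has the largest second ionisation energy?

P

IE_2 is the cost of taking one more electron from the +1 cation: Ca⁺ still has 1 valence electron; P⁺ still has 4 valence electrons; Be⁺ still has 1 valence electron.
All are still removing valence electrons, so compare the +1 ions as you would atoms: IE_2 generally rises across a period (higher Z_eff) and falls down a group (larger shell), subject to the usual subshell exceptions.
Valence configurations: Ca⁺ [Ar]4s¹, P⁺ [Ne]3s²3p², Be⁺ [He]2s¹.
Approximate IE_2 values (kJ/mol): Ca 1145, P 1907, Be 1757.
So the second ionization energies run Ca < Be < P.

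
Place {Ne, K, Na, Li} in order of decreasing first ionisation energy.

Li is in period 2, group 1; Ne is in period 2, group 18; Na is in period 3, group 1; K is in period 4, group 1.
Across a period the outer electron is held more tightly (higher IE₁); down a group it sits in a higher shell, more shielded, and comes off more easily.
Neither a single period nor a single group — weigh both effects.
Na > K: they share group 1; the group trend gives Na the larger value.
Li > Na: Li sits above Na in group 1, so the down-group effect alone puts Li higher.
Ne > Li: Ne lies to the right of Li in period 2, so the across-period effect alone puts Ne higher.
For reference (kJ/mol): Li 520, Ne 2081, Na 496, K 419.
So from highest to lowest: Ne > Li > Na > K.

Ne, Li, Na, K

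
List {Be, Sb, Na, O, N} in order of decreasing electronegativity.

O, N, Sb, Be, Na

Smaller atoms with higher effective nuclear charge are more electronegative.
Here both period and group differ, so the two effects have to be weighed against each other.
Be > Na: both effects reinforce here, so Be is clearly the higher of the two.
Sb > Be: period and group pull opposite ways; the across-period shift dominates (2.05 vs 1.57).
N > Sb: they share group 15; the group trend gives N the larger value.
O > N: both are in period 2; the period trend gives O the larger value.
Tabulated electronegativity (Pauling): Be 1.57, N 3.04, O 3.44, Na 0.93, Sb 2.05.
So from highest to lowest: O > N > Sb > Be > Na.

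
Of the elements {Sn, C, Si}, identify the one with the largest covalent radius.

Sn

Across a period the added protons contract the valence shell; down a group each new principal shell makes the atom larger.
All are in group 14, so atomic radius increases down the group.
The largest covalent radius among these belongs to Sn.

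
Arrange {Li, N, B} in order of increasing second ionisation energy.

IE_2 is the cost of taking one more electron from the +1 cation: Li⁺ is the bare [He] core; N⁺ still has 4 valence electrons; B⁺ still has 2 valence electrons.
Breaking into a closed-shell core is much more expensive than removing a leftover valence electron — Li has the largest IE_2 here.
Valence configurations: N⁺ [He]2s²2p², B⁺ [He]2s².
Approximate IE_2 values (kJ/mol): Li 7298, N 2856, B 2427.
Putting it together, IE_2: B < N < Li.

B < N < Li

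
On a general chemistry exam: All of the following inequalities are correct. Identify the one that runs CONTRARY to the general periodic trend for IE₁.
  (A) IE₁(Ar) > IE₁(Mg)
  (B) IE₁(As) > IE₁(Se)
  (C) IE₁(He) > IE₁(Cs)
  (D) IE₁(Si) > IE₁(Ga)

(B)

The general trend: IE₁ increases across a period and decreases down a group.
(A) Ar (period 3, group 18) vs Mg (period 3, group 2): the stated order agrees with the simple trend.
(B) As (period 4, group 15) vs Se (period 4, group 16): the stated order contradicts the simple trend.
(C) He (period 1, group 18) vs Cs (period 6, group 1): the stated order agrees with the simple trend.
(D) Si (period 3, group 14) vs Ga (period 4, group 13): the stated order agrees with the simple trend.
The exception is (B): Se (4p⁴) ionizes more easily than half-filled As (4p³).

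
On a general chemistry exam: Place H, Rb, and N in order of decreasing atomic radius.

Rb, N, H

H is in period 1, group 1; N is in period 2, group 15; Rb is in period 5, group 1.
Radius decreases left→right (rising Z_eff, same n) and increases top→bottom (higher n).
Neither a single period nor a single group — weigh both effects.
N > H: period and group pull opposite ways; the down-group shift dominates (71 vs 32 pm).
Rb > N: both effects reinforce here, so Rb is clearly the larger of the two.
Tabulated atomic radius (pm): H 32, N 71, Rb 210.
So from largest to smallest: Rb > N > H.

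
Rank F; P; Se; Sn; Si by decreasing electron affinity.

F is in period 2, group 17; Si is in period 3, group 14; P is in period 3, group 15; Se is in period 4, group 16; Sn is in period 5, group 14.
Electron affinity generally becomes more exothermic across a period toward the halogens and less exothermic down a group.
Neither a single period nor a single group — weigh both effects.
Sn > P: this pair runs against the simple trend — see the exception note.
Si > Sn: Si sits above Sn in group 14, so the down-group effect alone puts Si higher.
Se > Si: the two effects oppose for this pair; the across-period effect wins (195 vs 134 kJ/mol).
F > Se: relative to Se, both the across-period and down-group shifts push F's electron affinity up.
Note the exception: Sn has a higher electron affinity than P, contrary to the simple trend — adding an electron to P's half-filled np³ subshell costs electron-pairing energy.
Note the exception: Si has a higher electron affinity than P, contrary to the simple trend — adding an electron to P's half-filled 3p³ is unfavourable, so Si (3p²) has the more exothermic EA.
For reference (kJ/mol): F 328, Si 134, P 72, Se 195, Sn 107.
So from highest to lowest: F > Se > Si > Sn > P.

F > Se > Si > Sn > P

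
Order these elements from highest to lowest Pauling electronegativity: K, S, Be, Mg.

S > Be > Mg > K

Electronegativity increases across a period and decreases down a group, tracking effective nuclear charge and atomic size.
These span different periods and groups, so the two trends combine.
Mg > K: relative to K, both the across-period and down-group shifts push Mg's electronegativity up.
Be > Mg: Be sits above Mg in group 2, so the down-group effect alone puts Be higher.
S > Be: period and group pull opposite ways; the across-period shift dominates (2.58 vs 1.57).
Tabulated electronegativity (Pauling): Be 1.57, Mg 1.31, S 2.58, K 0.82.
So from highest to lowest: S > Be > Mg > K.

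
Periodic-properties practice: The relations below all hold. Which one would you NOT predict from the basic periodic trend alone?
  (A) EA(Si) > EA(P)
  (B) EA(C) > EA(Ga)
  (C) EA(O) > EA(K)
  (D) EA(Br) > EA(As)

(A)

The general trend: electron affinity increases across a period and decreases down a group.
(A) Si (period 3, group 14) vs P (period 3, group 15): the stated order contradicts the simple trend.
(B) C (period 2, group 14) vs Ga (period 4, group 13): the stated order agrees with the simple trend.
(C) O (period 2, group 16) vs K (period 4, group 1): the stated order agrees with the simple trend.
(D) Br (period 4, group 17) vs As (period 4, group 15): the stated order agrees with the simple trend.
The exception is (A): adding an electron to P's half-filled 3p³ is unfavourable, so Si (3p²) has the more exothermic EA.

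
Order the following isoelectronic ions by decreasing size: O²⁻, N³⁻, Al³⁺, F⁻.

N³⁻ > O²⁻ > F⁻ > Al³⁺

All of these have 10 electrons, so size is governed by nuclear charge alone: the more protons, the stronger the pull on the same electron cloud, and the smaller the ion.
Nuclear charges: Al³⁺ (Z=13), F⁻ (Z=9), O²⁻ (Z=8), N³⁻ (Z=7).
Largest to smallest: N³⁻ > O²⁻ > F⁻ > Al³⁺.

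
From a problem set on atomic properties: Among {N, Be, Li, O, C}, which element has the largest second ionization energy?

Consider each +1 ion: N⁺ still has 4 valence electrons; Be⁺ still has 1 valence electron; Li⁺ is the bare [He] core; O⁺ still has 5 valence electrons; C⁺ still has 3 valence electrons.
Core electrons are held far more tightly than valence electrons, so Li tops the IE_2 order.
Valence configurations: N⁺ [He]2s²2p², Be⁺ [He]2s¹, O⁺ [He]2s²2p³, C⁺ [He]2s²2p¹.
Approximate IE_2 values (kJ/mol): N 2856, Be 1757, Li 7298, O 3388, C 2353.
Hence IE_2: Be < C < N < O < Li.

Li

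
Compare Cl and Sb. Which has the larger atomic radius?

Cl is in period 3, group 17; Sb is in period 5, group 15.
Atomic radius shrinks across a period as nuclear charge pulls the same shell inward, and grows down a group as new shells are added.
Here both period and group differ, so the two effects have to be weighed against each other.
Sb > Cl: both effects reinforce here, so Sb is clearly the larger of the two.
For reference (pm): Cl 99, Sb 140.
So Sb has the larger atomic radius (Sb > Cl).

Sb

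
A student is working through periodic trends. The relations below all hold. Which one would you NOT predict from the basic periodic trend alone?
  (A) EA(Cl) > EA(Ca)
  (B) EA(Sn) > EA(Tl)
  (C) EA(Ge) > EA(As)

The general trend: electron affinity increases across a period and decreases down a group.
(A) Cl (period 3, group 17) vs Ca (period 4, group 2): the stated order agrees with the simple trend.
(B) Sn (period 5, group 14) vs Tl (period 6, group 13): the stated order agrees with the simple trend.
(C) Ge (period 4, group 14) vs As (period 4, group 15): the stated order contradicts the simple trend.
The exception is (C): adding an electron to As's half-filled 4p³ is unfavourable, so Ge (4p²) has the more exothermic EA.

(C)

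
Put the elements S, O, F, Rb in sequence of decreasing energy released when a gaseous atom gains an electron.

O is in period 2, group 16; F is in period 2, group 17; S is in period 3, group 16; Rb is in period 5, group 1.
Atoms with high Z_eff and room in the valence shell (especially the halogens) have the most exothermic electron affinities.
These span different periods and groups, so the two trends combine.
O > Rb: relative to Rb, both the across-period and down-group shifts push O's electron affinity up.
S > O: this pair runs against the simple trend — see the exception note.
F > S: both effects reinforce here, so F is clearly the higher of the two.
Note the exception: S has a higher electron affinity than O, contrary to the simple trend — the compact 2p subshell of O repels the added electron more than S's larger 3p does.
Tabulated electron affinity (kJ/mol): O 141, F 328, S 200, Rb 47.
So from highest to lowest: F > S > O > Rb.

F > S > O > Rb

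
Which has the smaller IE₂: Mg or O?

Mg

The second ionization energy removes an electron from the +1 ion. For each element: Mg⁺ still has 1 valence electron; O⁺ still has 5 valence electrons.
All are still removing valence electrons, so compare the +1 ions as you would atoms: IE_2 generally rises across a period (higher Z_eff) and falls down a group (larger shell), subject to the usual subshell exceptions.
Valence configurations: Mg⁺ [Ne]3s¹, O⁺ [He]2s²2p³.
Tabulated IE_2 (kJ/mol): Mg 1451, O 3388.
Putting it together, IE_2: Mg < O.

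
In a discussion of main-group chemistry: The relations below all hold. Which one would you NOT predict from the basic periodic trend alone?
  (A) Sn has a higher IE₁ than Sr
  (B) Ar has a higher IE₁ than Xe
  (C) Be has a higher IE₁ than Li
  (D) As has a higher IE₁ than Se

The general trend: IE₁ increases across a period and decreases down a group.
(A) Sn (period 5, group 14) vs Sr (period 5, group 2): the stated order agrees with the simple trend.
(B) Ar (period 3, group 18) vs Xe (period 5, group 18): the stated order agrees with the simple trend.
(C) Be (period 2, group 2) vs Li (period 2, group 1): the stated order agrees with the simple trend.
(D) As (period 4, group 15) vs Se (period 4, group 16): the stated order contradicts the simple trend.
The exception is (D): Se (4p⁴) ionizes more easily than half-filled As (4p³).

(D)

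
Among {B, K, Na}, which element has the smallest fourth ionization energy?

K

The fourth ionization energy removes an electron from the +3 ion. For each element: B³⁺ is the bare [He] core; K³⁺ is already 2 electrons into the core; Na³⁺ is already 2 electrons into the core.
All of these are removing an electron from a noble-gas core or deeper; the smaller core (lower principal quantum number) is held far more tightly, and within a period the higher nuclear charge binds the same core more tightly.
The numbers (kJ/mol): B 25026, K 5877, Na 9543.
Hence IE_4: K < Na < B.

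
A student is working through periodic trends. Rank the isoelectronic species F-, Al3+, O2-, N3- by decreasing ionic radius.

N3- > O2- > F- > Al3+

All of these have 10 electrons, so size is governed by nuclear charge alone: the more protons, the stronger the pull on the same electron cloud, and the smaller the ion.
Nuclear charges: Al3+ (Z=13), F- (Z=9), O2- (Z=8), N3- (Z=7).
Largest to smallest: N3- > O2- > F- > Al3+.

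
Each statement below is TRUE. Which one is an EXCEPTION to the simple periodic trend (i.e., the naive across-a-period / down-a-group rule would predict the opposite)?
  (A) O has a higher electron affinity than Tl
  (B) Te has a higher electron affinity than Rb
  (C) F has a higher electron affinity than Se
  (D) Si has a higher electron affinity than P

The general trend: electron affinity increases across a period and decreases down a group.
(A) O (period 2, group 16) vs Tl (period 6, group 13): the stated order agrees with the simple trend.
(B) Te (period 5, group 16) vs Rb (period 5, group 1): the stated order agrees with the simple trend.
(C) F (period 2, group 17) vs Se (period 4, group 16): the stated order agrees with the simple trend.
(D) Si (period 3, group 14) vs P (period 3, group 15): the stated order contradicts the simple trend.
The exception is (D): adding an electron to P's half-filled 3p³ is unfavourable, so Si (3p²) has the more exothermic EA.

(D)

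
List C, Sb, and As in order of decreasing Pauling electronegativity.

C, As, Sb

Electronegativity increases across a period and decreases down a group, tracking effective nuclear charge and atomic size.
These span different periods and groups, so the two trends combine.
As > Sb: they share group 15; the group trend gives As the larger value.
C > As: the two effects oppose for this pair; the down-group effect wins (2.55 vs 2.18).
For reference (Pauling): C 2.55, As 2.18, Sb 2.05.
So from highest to lowest: C > As > Sb.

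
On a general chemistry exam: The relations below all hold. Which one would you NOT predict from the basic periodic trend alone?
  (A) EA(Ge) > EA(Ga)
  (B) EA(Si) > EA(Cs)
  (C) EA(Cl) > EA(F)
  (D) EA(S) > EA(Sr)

(C)

The general trend: electron affinity increases across a period and decreases down a group.
(A) Ge (period 4, group 14) vs Ga (period 4, group 13): the stated order agrees with the simple trend.
(B) Si (period 3, group 14) vs Cs (period 6, group 1): the stated order agrees with the simple trend.
(C) Cl (period 3, group 17) vs F (period 2, group 17): the stated order contradicts the simple trend.
(D) S (period 3, group 16) vs Sr (period 5, group 2): the stated order agrees with the simple trend.
The exception is (C): F's small 2p subshell makes the incoming electron feel strong e⁻–e⁻ repulsion, so Cl actually releases more energy on gaining an electron.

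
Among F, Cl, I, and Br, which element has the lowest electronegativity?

F is in period 2, group 17; Cl is in period 3, group 17; Br is in period 4, group 17; I is in period 5, group 17.
EN rises left→right (higher Z_eff, smaller atoms) and falls top→bottom (larger, more shielded atoms).
All are in group 17, so electronegativity increases up the group.
The lowest electronegativity among these belongs to I.

I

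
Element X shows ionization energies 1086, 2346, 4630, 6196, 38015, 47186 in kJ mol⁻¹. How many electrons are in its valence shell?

4

Look for the largest jump between consecutive ionization energies: IE5/IE4 ≈ 6.1, far larger than any earlier ratio.
That jump marks the point where a core electron is being removed. So the atom has 4 valence electrons.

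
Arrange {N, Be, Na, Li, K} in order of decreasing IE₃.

Be > Li > Na > N > K

IE_3 is the cost of taking one more electron from the +2 cation: N²⁺ still has 3 valence electrons; Be²⁺ is the bare [He] core; Na²⁺ is already 1 electron into the core; Li²⁺ is already 1 electron into the core; K²⁺ is already 1 electron into the core.
Usually core removal costs more than valence removal, but here the competition is close: a tightly held n=2 valence electron can cost more to remove than an n=3 core electron, so the actual values have to decide it.
Approximate IE_3 values (kJ/mol): N 4578, Be 14849, Na 6910, Li 11815, K 4420.
So the third ionization energies run K < N < Na < Li < Be.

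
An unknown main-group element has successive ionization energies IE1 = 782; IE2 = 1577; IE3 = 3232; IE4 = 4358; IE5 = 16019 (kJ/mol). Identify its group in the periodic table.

Look for the largest jump between consecutive ionization energies: IE5/IE4 ≈ 3.7, far larger than any earlier ratio.
That jump marks the point where a core electron is being removed. So the atom has 4 valence electrons.
A main-group element with 4 valence electrons is in group 14.

Group 14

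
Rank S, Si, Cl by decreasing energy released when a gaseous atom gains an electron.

Si is in period 3, group 14; S is in period 3, group 16; Cl is in period 3, group 17.
EA tends to increase across a period and decrease down a group, though the pattern is less regular than for IE or radius.
All lie in period 3, so electron affinity increases left to right.
So from highest to lowest: Cl > S > Si.

Cl > S > Si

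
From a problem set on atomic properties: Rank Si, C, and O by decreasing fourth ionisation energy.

O > C > Si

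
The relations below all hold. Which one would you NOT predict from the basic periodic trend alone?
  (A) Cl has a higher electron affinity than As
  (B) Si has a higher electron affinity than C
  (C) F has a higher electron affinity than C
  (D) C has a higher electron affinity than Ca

(B)

The general trend: electron affinity increases across a period and decreases down a group.
(A) Cl (period 3, group 17) vs As (period 4, group 15): the stated order agrees with the simple trend.
(B) Si (period 3, group 14) vs C (period 2, group 14): the stated order contradicts the simple trend.
(C) F (period 2, group 17) vs C (period 2, group 14): the stated order agrees with the simple trend.
(D) C (period 2, group 14) vs Ca (period 4, group 2): the stated order agrees with the simple trend.
The exception is (B): Si's larger, more diffuse 3p orbitals accept an added electron slightly more readily than C's compact 2p.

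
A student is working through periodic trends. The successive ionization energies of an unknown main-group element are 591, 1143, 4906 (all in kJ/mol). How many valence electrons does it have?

2

Look for the largest jump between consecutive ionization energies: IE3/IE2 ≈ 4.3, far larger than any earlier ratio.
That jump marks the point where a core electron is being removed. So the atom has 2 valence electrons.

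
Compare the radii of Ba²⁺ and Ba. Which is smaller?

Ba²⁺

Forming Ba²⁺ removes 2 electrons from Ba. Fewer electrons for the same nuclear charge means less shielding and a higher Z_eff on the remaining electrons, and for main-group metals the entire outer shell is lost.
A cation is smaller than its parent atom: Ba²⁺ < Ba.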